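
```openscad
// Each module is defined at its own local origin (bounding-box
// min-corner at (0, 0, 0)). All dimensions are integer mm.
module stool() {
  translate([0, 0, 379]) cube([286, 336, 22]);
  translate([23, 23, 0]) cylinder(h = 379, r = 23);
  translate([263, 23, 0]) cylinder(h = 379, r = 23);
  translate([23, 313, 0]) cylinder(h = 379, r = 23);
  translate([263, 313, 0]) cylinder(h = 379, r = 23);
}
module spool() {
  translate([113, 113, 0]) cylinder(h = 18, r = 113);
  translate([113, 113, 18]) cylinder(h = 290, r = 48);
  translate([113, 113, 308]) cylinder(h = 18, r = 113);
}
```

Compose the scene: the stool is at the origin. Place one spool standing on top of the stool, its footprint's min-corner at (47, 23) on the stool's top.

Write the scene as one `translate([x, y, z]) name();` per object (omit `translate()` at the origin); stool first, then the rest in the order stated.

stool();
translate([47, 23, 401]) spool();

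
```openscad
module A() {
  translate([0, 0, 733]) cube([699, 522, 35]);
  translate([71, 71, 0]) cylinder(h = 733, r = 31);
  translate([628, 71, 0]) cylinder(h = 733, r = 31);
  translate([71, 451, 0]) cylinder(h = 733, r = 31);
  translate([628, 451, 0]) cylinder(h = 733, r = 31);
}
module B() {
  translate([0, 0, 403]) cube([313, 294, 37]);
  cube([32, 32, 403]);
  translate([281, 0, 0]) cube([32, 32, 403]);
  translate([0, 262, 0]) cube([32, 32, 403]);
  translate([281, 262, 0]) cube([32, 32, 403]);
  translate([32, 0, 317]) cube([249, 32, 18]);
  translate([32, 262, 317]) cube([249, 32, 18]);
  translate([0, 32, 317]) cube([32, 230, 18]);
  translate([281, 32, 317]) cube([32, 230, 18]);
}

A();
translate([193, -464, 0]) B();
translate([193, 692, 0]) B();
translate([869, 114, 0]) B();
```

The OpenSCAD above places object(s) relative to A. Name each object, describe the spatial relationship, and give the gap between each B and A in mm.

A is a table. B is a stool. Three stools sit around the table at the −y, +y, +x sides. The gap between each stool and the table is 170 mm.

Each stool's nearest face is 170 mm from the table's bounding box.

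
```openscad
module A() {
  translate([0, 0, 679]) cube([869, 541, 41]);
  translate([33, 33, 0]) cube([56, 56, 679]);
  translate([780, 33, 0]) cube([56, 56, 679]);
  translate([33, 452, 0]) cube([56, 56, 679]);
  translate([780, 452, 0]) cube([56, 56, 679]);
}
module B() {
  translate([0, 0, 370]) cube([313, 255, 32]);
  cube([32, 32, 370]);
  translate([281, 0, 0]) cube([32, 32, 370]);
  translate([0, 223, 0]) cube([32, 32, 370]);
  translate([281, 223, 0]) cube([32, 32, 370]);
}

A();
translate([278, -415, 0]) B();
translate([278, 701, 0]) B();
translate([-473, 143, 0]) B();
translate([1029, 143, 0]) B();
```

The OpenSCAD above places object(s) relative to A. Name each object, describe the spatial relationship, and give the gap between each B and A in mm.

Each stool's nearest face is 160 mm from the table's bounding box.

A is a table. B is a stool. Four stools sit around the table at the −y, +y, −x, +x sides. The gap between each stool and the table is 160 mm.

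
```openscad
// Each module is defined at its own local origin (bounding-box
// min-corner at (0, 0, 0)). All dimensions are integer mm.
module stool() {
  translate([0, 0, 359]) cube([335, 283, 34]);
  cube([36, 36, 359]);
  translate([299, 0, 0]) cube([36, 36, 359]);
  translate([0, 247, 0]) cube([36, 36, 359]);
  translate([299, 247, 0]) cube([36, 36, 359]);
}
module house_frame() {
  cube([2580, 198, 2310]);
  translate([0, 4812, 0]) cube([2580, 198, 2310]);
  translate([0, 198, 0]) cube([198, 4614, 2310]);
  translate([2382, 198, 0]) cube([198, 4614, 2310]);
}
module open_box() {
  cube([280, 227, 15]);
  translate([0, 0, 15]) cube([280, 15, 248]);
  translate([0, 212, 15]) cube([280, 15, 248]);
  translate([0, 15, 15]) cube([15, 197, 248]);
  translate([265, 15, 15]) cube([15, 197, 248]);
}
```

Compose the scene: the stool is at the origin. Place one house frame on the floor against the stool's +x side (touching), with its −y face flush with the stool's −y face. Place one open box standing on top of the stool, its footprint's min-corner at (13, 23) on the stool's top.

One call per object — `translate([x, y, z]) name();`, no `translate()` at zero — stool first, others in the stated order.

stool();
translate([335, 0, 0]) house_frame();
translate([13, 23, 393]) open_box();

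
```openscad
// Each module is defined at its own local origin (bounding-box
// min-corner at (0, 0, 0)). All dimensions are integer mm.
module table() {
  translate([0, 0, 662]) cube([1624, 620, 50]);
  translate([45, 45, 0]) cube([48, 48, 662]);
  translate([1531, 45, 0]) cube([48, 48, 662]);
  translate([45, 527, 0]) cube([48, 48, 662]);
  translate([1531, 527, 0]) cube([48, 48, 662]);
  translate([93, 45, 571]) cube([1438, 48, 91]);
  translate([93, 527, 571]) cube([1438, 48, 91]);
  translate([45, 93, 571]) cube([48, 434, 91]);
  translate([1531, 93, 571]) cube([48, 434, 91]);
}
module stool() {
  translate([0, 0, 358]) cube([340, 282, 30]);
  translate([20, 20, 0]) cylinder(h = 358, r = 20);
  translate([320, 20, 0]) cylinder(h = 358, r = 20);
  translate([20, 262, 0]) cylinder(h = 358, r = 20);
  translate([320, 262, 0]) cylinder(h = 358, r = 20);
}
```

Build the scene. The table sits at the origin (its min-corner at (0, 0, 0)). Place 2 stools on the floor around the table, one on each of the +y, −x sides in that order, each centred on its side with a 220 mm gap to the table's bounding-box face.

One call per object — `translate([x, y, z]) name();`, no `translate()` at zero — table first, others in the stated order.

table();
translate([642, 840, 0]) stool();
translate([-560, 169, 0]) stool();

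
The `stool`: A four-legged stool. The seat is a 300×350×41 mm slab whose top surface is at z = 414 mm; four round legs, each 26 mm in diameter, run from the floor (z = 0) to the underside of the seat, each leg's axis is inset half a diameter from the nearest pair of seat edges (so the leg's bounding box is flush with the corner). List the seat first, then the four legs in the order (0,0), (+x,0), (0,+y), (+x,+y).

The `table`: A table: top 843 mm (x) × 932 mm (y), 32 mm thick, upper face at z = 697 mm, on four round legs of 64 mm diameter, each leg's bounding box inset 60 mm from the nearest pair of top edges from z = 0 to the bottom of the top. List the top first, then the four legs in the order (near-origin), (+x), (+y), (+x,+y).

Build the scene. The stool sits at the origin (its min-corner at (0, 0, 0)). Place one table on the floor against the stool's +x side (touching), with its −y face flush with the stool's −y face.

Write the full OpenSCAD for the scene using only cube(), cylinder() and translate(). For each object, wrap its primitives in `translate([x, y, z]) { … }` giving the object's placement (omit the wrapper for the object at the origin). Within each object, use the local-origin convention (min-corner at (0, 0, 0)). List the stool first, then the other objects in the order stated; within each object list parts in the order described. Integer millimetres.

translate([0, 0, 373]) cube([300, 350, 41]);
translate([13, 13, 0]) cylinder(h = 373, r = 13);
translate([287, 13, 0]) cylinder(h = 373, r = 13);
translate([13, 337, 0]) cylinder(h = 373, r = 13);
translate([287, 337, 0]) cylinder(h = 373, r = 13);
translate([300, 0, 0]) {
  translate([0, 0, 665]) cube([843, 932, 32]);
  translate([92, 92, 0]) cylinder(h = 665, r = 32);
  translate([751, 92, 0]) cylinder(h = 665, r = 32);
  translate([92, 840, 0]) cylinder(h = 665, r = 32);
  translate([751, 840, 0]) cylinder(h = 665, r = 32);
}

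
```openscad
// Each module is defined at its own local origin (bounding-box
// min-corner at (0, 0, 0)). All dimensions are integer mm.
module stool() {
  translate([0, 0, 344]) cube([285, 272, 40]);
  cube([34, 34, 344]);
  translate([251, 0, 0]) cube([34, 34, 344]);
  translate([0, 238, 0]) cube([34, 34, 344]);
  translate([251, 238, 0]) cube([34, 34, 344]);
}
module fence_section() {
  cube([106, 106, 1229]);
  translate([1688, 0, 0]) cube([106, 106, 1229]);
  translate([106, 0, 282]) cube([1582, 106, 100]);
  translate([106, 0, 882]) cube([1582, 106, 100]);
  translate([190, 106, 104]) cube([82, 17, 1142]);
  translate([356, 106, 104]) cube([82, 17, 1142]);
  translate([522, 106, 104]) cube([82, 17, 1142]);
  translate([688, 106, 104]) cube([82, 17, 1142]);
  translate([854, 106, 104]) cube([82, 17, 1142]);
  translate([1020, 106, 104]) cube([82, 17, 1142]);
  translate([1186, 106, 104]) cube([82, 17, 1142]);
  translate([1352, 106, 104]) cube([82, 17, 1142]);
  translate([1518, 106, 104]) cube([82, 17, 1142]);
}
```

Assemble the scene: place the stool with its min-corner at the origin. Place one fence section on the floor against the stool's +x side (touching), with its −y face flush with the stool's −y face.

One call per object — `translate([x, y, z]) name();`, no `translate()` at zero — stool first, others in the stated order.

stool();
translate([285, 0, 0]) fence_section();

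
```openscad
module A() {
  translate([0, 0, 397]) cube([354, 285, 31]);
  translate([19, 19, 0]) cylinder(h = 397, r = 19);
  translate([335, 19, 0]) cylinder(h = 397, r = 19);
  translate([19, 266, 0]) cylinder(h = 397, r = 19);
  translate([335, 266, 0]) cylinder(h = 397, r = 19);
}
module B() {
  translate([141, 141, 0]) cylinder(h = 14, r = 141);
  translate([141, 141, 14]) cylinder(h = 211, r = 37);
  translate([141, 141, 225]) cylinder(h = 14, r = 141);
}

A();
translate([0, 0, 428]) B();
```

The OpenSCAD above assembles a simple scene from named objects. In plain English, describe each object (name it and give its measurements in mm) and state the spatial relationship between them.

A is a four-legged stool. The seat is 354×285 mm, 31 mm thick, top at z = 428 mm. It stands on four round legs, each 38 mm in diameter, from z = 0 to the seat underside, each leg's axis is inset half a diameter from the nearest pair of seat edges (so the leg's bounding box is flush with the corner).

B is a spool: two coaxial disc flanges of radius 141 mm and thickness 14 mm, joined by a core cylinder of radius 37 mm and height 211 mm. The lower flange rests on z = 0 and the three cylinders share a vertical axis.

The spool is on top of the stool.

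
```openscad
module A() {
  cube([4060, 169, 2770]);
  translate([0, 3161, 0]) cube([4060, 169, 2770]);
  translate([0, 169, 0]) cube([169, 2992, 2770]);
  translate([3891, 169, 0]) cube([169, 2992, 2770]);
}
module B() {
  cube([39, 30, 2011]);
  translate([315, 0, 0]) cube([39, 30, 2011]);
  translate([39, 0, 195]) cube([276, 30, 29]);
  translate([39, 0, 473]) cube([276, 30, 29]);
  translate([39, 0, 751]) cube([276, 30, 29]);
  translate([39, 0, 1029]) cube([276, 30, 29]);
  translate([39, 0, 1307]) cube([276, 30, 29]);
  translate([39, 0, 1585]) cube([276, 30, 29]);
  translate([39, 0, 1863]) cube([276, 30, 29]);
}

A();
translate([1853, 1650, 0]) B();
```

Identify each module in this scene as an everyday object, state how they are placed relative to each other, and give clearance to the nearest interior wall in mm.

A is a house frame. B is a ladder. The ladder sits inside the house frame, centred. The clearance to the nearest interior wall is 1481 mm.

Clearances: x = 1684, y = 1481; minimum 1481 mm.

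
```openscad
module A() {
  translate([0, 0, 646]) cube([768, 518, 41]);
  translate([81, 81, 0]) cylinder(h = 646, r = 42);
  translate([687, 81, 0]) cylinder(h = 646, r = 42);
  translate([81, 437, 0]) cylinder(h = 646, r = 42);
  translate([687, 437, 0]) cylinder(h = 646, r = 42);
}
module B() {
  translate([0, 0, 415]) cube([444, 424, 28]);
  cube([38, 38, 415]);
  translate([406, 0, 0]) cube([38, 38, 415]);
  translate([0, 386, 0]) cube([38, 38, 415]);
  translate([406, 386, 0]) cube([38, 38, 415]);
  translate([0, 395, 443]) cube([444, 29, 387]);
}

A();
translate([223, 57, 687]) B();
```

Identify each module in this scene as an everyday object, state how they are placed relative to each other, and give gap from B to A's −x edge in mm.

The chair's min-x is at 223; the table's min-x is 0; gap = 223 mm.

A is a table. B is a chair. The chair is on top of the table. The gap from the chair to the table's −x edge is 223 mm.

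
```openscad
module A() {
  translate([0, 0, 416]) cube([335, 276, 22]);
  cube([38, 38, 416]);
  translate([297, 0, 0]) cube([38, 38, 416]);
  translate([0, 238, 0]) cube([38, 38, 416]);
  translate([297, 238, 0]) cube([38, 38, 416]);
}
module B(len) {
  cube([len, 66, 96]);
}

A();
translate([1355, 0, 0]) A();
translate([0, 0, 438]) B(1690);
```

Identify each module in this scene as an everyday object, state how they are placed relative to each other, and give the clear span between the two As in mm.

Second stool starts at x = 1355; first ends at x = 335; clear span = 1355 − 335 = 1020 mm.

A is a stool. B is a beam. A beam spans the tops of two stools. The clear span between the two stools is 1020 mm.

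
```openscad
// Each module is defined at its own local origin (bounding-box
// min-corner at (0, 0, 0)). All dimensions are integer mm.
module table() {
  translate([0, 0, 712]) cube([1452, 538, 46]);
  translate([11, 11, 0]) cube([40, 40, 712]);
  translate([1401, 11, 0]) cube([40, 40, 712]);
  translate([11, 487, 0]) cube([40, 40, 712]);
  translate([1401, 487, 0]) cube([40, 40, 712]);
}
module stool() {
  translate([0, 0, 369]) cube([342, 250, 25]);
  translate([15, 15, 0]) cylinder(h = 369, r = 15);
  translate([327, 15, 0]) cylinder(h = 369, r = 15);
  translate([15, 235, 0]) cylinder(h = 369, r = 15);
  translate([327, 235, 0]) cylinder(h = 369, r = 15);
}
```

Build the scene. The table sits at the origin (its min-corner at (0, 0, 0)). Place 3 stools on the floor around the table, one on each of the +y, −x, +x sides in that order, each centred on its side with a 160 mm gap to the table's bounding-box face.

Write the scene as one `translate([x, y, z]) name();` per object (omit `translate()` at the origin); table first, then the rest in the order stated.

table();
translate([555, 698, 0]) stool();
translate([-502, 144, 0]) stool();
translate([1612, 144, 0]) stool();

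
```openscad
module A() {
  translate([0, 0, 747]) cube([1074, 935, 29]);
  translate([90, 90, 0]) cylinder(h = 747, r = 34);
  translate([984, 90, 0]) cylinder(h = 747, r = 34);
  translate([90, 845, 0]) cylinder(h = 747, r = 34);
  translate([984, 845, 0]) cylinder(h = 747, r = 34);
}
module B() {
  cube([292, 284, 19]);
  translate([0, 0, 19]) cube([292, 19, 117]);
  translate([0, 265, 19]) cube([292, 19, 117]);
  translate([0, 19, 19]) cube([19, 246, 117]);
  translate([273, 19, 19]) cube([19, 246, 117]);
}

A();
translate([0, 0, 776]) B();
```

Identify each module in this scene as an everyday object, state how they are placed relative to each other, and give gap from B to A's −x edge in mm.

The open box's min-x is at 0; the table's min-x is 0; gap = 0 mm.

A is a table. B is an open box. The open box is on top of the table. The gap from the open box to the table's −x edge is 0 mm.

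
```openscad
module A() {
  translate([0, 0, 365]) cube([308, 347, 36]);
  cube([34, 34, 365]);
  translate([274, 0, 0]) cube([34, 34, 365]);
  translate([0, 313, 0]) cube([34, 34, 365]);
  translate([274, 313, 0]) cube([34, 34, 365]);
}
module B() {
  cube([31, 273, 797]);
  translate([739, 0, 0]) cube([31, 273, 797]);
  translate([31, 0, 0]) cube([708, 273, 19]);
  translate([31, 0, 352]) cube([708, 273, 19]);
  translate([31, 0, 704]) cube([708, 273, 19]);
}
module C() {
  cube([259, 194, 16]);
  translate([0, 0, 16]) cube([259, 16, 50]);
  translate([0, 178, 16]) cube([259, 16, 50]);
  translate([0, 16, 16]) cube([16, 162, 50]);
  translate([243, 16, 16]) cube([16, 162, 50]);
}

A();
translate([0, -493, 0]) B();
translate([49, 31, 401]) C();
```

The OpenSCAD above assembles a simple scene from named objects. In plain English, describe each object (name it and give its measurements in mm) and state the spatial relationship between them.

A is a simple wooden stool: a rectangular seat 308 mm (x) by 347 mm (y), 36 mm thick, top face at z = 401 mm, on four square legs, each 34×34 mm in cross-section. The legs rest on z = 0, each flush with a corner of the seat.

B is an open bookshelf. Two side panels, each 31 mm thick, 273 mm deep and 797 mm tall, stand 770 mm apart (outside-to-outside). Between them sit 3 shelves, each 19 mm thick and 273 mm deep, spanning the full gap between the sides. The bottom shelf rests on the floor (its underside at z = 0) and the clear gap between one shelf's top and the next shelf's underside is 333 mm.

C is an open-topped rectangular box: outside dimensions 259×194×66 mm, with a uniform wall and base thickness of 16 mm. The base is a full 259×194 slab on the floor; four walls sit on top of the base. The front and back walls (the −y and +y sides) span the full width; the two side walls fit between them.

The bookshelf is on the floor beside the stool on its −y side. The open box is on top of the stool.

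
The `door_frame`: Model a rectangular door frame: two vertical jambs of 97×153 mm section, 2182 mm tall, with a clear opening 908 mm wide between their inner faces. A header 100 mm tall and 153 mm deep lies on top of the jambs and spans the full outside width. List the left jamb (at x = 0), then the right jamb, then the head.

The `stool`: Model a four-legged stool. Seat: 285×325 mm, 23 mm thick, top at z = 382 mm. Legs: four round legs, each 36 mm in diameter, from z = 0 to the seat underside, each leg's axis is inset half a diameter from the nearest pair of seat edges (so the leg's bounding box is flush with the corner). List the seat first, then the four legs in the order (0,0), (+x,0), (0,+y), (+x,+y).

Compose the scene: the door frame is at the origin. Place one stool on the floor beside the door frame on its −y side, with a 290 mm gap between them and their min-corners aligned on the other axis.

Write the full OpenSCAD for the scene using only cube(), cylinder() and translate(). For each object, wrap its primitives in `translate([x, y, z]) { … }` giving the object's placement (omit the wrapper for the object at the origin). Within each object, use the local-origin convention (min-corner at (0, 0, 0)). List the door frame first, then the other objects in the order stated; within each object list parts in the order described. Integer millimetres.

cube([97, 153, 2182]);
translate([1005, 0, 0]) cube([97, 153, 2182]);
translate([0, 0, 2182]) cube([1102, 153, 100]);
translate([0, -615, 0]) {
  translate([0, 0, 359]) cube([285, 325, 23]);
  translate([18, 18, 0]) cylinder(h = 359, r = 18);
  translate([267, 18, 0]) cylinder(h = 359, r = 18);
  translate([18, 307, 0]) cylinder(h = 359, r = 18);
  translate([267, 307, 0]) cylinder(h = 359, r = 18);
}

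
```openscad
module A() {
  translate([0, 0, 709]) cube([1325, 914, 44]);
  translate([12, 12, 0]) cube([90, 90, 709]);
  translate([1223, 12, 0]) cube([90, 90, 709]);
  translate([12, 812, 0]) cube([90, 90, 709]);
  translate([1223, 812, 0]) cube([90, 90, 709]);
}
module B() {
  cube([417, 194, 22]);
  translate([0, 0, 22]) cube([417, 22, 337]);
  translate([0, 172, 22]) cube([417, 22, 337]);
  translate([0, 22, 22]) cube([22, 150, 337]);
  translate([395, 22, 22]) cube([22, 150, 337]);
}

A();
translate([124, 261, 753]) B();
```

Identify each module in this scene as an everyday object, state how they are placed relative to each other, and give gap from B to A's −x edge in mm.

The open box's min-x is at 124; the table's min-x is 0; gap = 124 mm.

A is a table. B is an open box. The open box is on top of the table. The gap from the open box to the table's −x edge is 124 mm.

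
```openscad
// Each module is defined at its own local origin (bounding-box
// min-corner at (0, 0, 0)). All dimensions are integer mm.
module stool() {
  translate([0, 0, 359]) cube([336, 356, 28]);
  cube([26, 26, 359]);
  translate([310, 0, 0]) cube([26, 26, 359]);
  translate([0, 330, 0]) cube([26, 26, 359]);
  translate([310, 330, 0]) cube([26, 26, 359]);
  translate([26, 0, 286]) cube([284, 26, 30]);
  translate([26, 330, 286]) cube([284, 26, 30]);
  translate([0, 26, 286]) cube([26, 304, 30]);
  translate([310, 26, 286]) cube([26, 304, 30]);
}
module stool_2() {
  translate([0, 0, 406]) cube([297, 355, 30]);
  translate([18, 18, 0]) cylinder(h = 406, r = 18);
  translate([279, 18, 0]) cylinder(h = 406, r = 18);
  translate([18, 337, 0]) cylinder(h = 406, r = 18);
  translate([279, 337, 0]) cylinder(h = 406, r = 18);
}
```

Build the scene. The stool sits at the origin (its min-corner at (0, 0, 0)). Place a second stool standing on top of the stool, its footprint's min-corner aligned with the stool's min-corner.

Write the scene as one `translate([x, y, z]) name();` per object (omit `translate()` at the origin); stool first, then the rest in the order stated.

stool();
translate([0, 0, 387]) stool_2();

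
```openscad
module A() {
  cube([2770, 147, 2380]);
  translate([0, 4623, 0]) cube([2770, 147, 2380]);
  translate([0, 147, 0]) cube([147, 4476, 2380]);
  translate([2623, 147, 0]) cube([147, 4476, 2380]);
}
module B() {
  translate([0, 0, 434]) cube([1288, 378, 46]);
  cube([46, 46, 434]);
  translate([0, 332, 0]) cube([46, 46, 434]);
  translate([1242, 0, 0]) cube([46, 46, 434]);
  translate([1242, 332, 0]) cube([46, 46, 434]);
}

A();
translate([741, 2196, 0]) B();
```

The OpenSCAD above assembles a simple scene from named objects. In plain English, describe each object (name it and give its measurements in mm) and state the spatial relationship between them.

A is the wall frame of a small rectangular building: four walls, each 2380 mm tall and 147 mm thick, enclosing a footprint 2770 mm (x) by 4770 mm (y) outside-to-outside, with no floor or roof. The front and back walls (the −y and +y sides) span the full width; the two side walls fit between them.

B is a bench: a 1288×378 mm seat slab, 46 mm thick, top at z = 480 mm, on four 46×46 mm square legs flush with the seat corners and standing on z = 0.

The bench sits inside the house frame, centred.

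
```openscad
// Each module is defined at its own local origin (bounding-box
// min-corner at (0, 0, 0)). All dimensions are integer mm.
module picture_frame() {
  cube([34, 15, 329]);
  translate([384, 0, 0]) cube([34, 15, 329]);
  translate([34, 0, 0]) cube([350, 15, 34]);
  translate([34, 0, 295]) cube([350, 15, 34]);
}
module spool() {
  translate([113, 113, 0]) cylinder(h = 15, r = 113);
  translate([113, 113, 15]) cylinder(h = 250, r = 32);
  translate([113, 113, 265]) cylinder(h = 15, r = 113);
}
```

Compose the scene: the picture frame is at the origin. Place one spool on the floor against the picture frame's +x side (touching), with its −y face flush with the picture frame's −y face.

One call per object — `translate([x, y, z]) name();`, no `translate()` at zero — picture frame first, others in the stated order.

picture_frame();
translate([418, 0, 0]) spool();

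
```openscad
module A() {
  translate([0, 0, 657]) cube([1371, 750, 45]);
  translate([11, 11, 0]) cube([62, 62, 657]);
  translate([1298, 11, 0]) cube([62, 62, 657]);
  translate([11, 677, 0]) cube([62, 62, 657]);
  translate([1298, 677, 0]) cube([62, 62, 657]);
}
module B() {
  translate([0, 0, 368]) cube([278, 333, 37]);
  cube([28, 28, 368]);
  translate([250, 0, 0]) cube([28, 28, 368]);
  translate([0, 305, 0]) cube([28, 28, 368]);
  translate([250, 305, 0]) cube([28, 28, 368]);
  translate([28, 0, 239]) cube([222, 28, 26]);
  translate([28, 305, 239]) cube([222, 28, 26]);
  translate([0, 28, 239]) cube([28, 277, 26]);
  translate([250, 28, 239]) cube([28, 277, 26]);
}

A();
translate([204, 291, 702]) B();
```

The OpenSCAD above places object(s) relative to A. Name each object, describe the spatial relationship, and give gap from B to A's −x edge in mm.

The stool's min-x is at 204; the table's min-x is 0; gap = 204 mm.

A is a table. B is a stool. The stool is on top of the table. The gap from the stool to the table's −x edge is 204 mm.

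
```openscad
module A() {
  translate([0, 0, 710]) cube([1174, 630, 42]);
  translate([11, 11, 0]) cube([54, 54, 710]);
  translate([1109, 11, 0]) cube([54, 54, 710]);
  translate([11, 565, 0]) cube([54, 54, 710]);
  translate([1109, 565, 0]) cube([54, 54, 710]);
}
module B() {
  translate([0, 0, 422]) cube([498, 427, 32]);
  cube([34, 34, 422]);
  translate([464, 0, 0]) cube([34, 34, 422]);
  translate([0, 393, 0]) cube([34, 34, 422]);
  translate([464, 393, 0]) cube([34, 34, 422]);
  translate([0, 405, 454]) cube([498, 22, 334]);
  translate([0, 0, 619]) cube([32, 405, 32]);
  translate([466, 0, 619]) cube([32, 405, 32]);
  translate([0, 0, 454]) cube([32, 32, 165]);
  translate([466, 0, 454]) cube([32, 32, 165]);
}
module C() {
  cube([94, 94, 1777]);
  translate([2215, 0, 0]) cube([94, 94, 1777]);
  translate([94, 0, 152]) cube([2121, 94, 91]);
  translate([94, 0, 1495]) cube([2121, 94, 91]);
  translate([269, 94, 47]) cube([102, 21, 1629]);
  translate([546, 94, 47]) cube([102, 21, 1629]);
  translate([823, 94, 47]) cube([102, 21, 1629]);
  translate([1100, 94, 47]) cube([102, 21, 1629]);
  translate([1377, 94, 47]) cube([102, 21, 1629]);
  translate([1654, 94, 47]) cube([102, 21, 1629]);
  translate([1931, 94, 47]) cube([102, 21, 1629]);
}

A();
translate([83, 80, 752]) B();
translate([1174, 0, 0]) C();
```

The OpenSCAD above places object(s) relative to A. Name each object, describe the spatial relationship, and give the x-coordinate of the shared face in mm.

A is a table. B is a chair. C is a fence section. The chair is on top of the table. The fence section is against the table's +x side, with their −y faces flush. The x-coordinate of the shared face is 1174 mm.

The table's +x face and the fence section's −x face are both at x = 1174 mm.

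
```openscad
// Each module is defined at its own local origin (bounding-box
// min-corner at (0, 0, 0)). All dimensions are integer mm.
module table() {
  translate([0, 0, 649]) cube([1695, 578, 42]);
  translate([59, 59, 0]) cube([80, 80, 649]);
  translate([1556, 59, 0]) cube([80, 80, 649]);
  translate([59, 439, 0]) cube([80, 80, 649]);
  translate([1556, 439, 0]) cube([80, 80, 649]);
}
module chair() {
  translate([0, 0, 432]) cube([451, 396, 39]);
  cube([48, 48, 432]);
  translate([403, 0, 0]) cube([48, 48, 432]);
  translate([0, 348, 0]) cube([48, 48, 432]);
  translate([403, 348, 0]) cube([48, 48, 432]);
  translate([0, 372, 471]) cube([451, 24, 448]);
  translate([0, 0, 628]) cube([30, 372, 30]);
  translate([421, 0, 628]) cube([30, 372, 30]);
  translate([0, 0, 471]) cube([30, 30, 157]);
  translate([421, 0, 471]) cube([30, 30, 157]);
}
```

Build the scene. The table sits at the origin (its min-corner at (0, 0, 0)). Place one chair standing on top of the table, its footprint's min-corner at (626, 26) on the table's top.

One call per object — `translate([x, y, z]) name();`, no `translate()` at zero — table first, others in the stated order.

table();
translate([626, 26, 691]) chair();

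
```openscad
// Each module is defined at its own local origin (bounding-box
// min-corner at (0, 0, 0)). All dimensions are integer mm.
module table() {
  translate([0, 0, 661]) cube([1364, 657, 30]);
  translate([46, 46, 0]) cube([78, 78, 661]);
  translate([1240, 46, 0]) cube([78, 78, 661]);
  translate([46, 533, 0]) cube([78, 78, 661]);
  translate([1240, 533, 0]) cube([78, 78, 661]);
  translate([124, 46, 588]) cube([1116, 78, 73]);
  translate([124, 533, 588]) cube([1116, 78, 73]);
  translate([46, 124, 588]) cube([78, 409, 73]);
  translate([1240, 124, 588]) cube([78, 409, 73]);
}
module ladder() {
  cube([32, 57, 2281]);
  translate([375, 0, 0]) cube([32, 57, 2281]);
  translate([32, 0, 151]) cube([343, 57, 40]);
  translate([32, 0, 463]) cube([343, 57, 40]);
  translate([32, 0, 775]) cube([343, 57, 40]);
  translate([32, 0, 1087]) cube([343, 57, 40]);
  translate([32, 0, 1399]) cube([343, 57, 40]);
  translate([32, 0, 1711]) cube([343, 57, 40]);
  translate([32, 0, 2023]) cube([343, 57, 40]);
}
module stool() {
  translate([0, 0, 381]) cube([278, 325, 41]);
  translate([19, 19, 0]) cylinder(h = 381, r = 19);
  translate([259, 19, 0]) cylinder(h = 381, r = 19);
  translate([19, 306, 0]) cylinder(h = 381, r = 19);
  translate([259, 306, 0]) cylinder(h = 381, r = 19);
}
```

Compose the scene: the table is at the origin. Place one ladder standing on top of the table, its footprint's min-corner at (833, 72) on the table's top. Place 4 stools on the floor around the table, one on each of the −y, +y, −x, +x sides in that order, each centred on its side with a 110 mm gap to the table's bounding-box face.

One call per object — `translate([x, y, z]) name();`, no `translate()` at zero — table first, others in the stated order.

table();
translate([833, 72, 691]) ladder();
translate([543, -435, 0]) stool();
translate([543, 767, 0]) stool();
translate([-388, 166, 0]) stool();
translate([1474, 166, 0]) stool();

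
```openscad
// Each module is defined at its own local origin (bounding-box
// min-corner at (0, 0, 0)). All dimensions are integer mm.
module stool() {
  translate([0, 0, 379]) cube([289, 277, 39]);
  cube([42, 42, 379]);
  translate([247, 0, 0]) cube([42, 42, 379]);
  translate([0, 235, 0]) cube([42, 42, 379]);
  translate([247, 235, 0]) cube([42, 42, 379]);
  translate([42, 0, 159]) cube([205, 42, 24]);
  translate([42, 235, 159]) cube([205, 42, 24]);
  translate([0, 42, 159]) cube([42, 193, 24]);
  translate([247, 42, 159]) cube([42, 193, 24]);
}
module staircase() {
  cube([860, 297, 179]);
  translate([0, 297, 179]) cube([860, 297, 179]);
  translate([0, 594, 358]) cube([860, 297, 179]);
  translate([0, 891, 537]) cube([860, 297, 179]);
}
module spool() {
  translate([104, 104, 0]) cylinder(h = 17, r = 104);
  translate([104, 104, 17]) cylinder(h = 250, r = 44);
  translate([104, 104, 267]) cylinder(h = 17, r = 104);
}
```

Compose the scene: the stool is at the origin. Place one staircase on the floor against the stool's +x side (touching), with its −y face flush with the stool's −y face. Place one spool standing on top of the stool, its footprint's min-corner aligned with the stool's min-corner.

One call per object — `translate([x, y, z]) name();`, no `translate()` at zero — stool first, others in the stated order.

stool();
translate([289, 0, 0]) staircase();
translate([0, 0, 418]) spool();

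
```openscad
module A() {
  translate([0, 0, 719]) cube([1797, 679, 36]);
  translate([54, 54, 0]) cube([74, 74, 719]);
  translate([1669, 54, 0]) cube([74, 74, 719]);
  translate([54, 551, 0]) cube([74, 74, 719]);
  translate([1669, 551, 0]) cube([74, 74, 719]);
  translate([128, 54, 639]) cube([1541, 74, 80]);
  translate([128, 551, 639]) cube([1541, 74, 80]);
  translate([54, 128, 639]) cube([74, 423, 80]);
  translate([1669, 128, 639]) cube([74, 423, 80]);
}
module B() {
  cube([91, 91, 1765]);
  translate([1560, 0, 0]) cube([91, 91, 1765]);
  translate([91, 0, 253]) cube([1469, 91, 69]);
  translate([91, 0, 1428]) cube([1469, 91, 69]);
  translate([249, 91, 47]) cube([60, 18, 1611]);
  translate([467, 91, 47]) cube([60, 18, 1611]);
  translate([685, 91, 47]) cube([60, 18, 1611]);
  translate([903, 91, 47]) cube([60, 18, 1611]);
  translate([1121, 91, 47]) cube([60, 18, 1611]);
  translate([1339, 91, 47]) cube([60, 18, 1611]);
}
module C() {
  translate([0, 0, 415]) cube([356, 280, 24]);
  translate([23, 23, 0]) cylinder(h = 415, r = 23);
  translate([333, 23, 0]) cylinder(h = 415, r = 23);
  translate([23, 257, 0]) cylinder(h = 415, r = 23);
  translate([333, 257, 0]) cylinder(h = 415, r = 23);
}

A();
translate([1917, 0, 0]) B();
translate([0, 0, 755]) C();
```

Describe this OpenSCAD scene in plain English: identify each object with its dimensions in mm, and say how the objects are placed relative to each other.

A is a table with a 1797×679 mm rectangular top, 36 mm thick, top surface at z = 755 mm, supported by four 74×74 mm square legs, each inset 54 mm from the nearest pair of top edges, running from the floor. Four apron rails, 74 mm thick and 80 mm tall, run between adjacent legs with their top edges flush with the underside of the top and their outer faces flush with the legs' outer faces.

B is a fence section. Two 91×91 mm posts, 1765 mm tall, stand on the floor with a clear span of 1469 mm between their inner faces. Two horizontal rails of 91×69 mm section span the gap between the posts with their undersides at z = 253 mm and z = 1428 mm, flush with the posts' −y face. 6 pickets, each 60 mm wide, 18 mm thick and 1611 mm tall, are fixed to the +y face of the rails with their bottoms at z = 47 mm, evenly spaced across the span with equal gaps (rounded down to the nearest mm) at the −x end and between each pair — any rounding remainder accumulates at the +x end.

C is a four-legged stool. The seat is 356×280 mm, 24 mm thick, top at z = 439 mm. It stands on four round legs, each 46 mm in diameter, from z = 0 to the seat underside, each leg's axis is inset half a diameter from the nearest pair of seat edges (so the leg's bounding box is flush with the corner).

The fence section is on the floor beside the table on its +x side. The stool is on top of the table.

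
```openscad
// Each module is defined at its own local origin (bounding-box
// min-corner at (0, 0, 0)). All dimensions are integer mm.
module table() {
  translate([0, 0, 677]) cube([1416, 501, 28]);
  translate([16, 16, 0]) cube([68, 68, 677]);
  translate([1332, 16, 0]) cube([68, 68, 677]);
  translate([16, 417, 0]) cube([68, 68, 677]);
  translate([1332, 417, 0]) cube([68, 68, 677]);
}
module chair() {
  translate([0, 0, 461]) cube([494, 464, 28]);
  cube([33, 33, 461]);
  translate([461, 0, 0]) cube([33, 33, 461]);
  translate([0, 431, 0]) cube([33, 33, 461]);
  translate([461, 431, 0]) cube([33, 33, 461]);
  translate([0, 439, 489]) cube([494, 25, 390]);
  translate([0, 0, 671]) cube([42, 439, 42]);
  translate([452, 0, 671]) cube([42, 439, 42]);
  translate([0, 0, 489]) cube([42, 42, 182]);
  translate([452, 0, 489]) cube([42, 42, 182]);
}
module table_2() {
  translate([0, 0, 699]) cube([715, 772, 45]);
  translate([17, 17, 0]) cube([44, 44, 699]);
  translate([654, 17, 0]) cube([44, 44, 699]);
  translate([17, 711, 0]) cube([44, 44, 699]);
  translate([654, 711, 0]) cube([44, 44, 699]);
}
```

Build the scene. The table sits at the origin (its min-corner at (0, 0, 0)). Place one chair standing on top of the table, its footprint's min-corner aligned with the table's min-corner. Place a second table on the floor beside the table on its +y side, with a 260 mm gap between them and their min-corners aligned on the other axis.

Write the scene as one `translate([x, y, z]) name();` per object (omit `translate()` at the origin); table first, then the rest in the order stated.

table();
translate([0, 0, 705]) chair();
translate([0, 761, 0]) table_2();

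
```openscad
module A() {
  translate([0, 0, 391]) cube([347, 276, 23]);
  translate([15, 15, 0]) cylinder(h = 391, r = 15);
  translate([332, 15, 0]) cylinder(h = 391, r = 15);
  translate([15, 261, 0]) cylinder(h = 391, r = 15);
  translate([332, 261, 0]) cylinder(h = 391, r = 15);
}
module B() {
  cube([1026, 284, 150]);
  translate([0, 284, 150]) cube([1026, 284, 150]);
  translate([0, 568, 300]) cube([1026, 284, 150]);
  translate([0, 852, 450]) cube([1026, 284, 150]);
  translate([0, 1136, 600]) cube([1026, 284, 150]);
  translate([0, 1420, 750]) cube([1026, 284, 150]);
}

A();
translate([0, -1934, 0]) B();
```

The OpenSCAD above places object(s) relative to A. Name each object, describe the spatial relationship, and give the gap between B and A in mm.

A is a stool. B is a staircase. The staircase is on the floor beside the stool on its −y side. The gap between the staircase and the stool is 230 mm.

The staircase's nearest face is 230 mm from the stool's −y face.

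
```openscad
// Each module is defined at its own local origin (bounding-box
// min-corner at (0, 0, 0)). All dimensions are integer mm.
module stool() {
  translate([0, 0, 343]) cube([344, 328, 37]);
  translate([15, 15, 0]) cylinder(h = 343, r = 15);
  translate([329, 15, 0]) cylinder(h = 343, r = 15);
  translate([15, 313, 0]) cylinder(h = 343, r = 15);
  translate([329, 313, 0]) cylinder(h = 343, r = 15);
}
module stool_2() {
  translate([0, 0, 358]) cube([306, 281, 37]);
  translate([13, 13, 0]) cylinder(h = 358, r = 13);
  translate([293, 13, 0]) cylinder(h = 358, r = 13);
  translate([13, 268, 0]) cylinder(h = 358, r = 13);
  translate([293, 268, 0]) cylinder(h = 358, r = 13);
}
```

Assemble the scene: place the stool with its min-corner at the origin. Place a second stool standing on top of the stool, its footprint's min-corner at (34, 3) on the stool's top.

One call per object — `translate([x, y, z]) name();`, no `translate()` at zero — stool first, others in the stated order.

stool();
translate([34, 3, 380]) stool_2();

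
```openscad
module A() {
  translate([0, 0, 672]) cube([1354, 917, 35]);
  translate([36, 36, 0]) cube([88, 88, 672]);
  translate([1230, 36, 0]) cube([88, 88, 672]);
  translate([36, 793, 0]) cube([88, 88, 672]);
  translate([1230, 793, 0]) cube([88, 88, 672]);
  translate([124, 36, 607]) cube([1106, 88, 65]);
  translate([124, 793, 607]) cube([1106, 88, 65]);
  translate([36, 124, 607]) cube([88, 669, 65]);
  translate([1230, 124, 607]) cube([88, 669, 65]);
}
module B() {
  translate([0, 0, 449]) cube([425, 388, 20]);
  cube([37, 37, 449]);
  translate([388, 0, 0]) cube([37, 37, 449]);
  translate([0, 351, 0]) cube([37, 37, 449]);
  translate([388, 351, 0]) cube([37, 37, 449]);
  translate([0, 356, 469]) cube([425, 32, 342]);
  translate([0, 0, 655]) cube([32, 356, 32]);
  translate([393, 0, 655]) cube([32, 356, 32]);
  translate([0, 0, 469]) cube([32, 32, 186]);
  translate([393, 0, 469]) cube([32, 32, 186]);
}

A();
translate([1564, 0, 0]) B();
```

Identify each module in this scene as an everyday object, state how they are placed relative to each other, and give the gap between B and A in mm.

The chair's nearest face is 210 mm from the table's +x face.

A is a table. B is a chair. The chair is on the floor beside the table on its +x side. The gap between the chair and the table is 210 mm.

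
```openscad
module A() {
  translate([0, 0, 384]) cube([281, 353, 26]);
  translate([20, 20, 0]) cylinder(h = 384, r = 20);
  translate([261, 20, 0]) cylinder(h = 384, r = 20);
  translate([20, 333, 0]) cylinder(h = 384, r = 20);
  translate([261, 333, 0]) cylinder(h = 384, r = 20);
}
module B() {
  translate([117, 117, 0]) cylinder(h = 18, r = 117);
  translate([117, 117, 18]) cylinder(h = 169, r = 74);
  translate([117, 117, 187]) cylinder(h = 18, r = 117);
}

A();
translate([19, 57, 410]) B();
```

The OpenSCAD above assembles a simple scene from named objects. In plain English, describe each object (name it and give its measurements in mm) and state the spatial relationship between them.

A is a simple wooden stool: a rectangular seat 281 mm (x) by 353 mm (y), 26 mm thick, top face at z = 410 mm, on four round legs, each 40 mm in diameter. The legs rest on z = 0, each leg's axis is inset half a diameter from the nearest pair of seat edges (so the leg's bounding box is flush with the corner).

B is a spool: two coaxial disc flanges of radius 117 mm and thickness 18 mm, joined by a core cylinder of radius 74 mm and height 169 mm. The lower flange rests on z = 0 and the three cylinders share a vertical axis.

The spool is on top of the stool.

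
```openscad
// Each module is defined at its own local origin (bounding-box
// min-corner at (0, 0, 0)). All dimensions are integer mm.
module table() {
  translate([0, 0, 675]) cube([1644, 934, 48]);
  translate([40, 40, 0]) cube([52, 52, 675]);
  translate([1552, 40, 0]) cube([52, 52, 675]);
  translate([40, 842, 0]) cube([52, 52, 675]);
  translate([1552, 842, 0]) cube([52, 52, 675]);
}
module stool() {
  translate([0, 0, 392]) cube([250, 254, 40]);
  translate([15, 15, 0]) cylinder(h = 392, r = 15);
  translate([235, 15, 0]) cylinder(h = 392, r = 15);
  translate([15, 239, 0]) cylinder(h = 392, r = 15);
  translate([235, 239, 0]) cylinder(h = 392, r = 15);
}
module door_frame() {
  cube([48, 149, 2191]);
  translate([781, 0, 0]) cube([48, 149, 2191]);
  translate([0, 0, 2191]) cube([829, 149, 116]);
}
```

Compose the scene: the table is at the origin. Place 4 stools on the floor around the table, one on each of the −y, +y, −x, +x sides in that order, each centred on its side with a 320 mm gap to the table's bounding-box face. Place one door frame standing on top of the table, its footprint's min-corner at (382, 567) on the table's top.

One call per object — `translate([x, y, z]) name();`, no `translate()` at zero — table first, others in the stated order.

table();
translate([697, -574, 0]) stool();
translate([697, 1254, 0]) stool();
translate([-570, 340, 0]) stool();
translate([1964, 340, 0]) stool();
translate([382, 567, 723]) door_frame();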